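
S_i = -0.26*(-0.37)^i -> [-0.26, 0.1, -0.04, 0.01, -0.0]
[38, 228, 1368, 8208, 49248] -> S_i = 38*6^i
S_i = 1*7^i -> [1, 7, 49, 343, 2401]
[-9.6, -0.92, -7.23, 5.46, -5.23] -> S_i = Random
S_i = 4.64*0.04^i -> [4.64, 0.19, 0.01, 0.0, 0.0]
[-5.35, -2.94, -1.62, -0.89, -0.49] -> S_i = -5.35*0.55^i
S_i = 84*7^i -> [84, 588, 4116, 28812, 201684]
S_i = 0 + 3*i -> [0, 3, 6, 9, 12]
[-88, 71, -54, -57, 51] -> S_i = Random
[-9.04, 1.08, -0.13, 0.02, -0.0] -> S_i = -9.04*(-0.12)^i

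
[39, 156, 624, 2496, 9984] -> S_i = 39*4^i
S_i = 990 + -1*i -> [990, 989, 988, 987, 986]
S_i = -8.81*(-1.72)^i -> [-8.81, 15.15, -26.06, 44.83, -77.11]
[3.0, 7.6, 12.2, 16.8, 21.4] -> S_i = 3.00 + 4.60*i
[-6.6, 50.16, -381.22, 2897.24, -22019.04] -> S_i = -6.60*(-7.60)^i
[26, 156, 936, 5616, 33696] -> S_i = 26*6^i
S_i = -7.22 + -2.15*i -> [-7.22, -9.37, -11.52, -13.67, -15.82]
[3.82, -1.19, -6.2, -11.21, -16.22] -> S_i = 3.82 + -5.01*i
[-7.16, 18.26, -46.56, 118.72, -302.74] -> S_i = -7.16*(-2.55)^i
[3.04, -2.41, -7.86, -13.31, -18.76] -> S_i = 3.04 + -5.45*i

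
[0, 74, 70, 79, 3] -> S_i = Random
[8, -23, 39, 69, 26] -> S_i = Random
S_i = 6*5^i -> [6, 30, 150, 750, 3750]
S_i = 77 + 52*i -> [77, 129, 181, 233, 285]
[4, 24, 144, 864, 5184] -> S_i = 4*6^i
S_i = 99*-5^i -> [99, -495, 2475, -12375, 61875]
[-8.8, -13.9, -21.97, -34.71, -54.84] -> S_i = -8.80*1.58^i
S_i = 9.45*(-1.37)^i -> [9.45, -12.95, 17.74, -24.3, 33.29]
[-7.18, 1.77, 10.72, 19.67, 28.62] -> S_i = -7.18 + 8.95*i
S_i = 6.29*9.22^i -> [6.29, 57.99, 534.7, 4929.96, 45454.23]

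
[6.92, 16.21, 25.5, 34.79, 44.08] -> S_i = 6.92 + 9.29*i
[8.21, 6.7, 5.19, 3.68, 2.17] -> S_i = 8.21 + -1.51*i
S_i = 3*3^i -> [3, 9, 27, 81, 243]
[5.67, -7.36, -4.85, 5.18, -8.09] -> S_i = Random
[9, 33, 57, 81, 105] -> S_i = 9 + 24*i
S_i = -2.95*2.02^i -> [-2.95, -5.96, -12.04, -24.32, -49.12]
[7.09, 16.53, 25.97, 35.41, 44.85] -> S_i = 7.09 + 9.44*i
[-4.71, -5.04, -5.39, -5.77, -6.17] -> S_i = -4.71*1.07^i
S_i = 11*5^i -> [11, 55, 275, 1375, 6875]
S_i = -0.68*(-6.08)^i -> [-0.68, 4.13, -25.14, 152.83, -929.23]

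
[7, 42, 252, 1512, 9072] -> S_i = 7*6^i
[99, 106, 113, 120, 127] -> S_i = 99 + 7*i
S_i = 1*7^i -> [1, 7, 49, 343, 2401]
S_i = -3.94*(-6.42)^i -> [-3.94, 25.29, -162.39, 1042.56, -6693.24]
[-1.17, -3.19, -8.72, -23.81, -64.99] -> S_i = -1.17*2.73^i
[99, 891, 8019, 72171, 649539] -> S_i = 99*9^i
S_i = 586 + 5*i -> [586, 591, 596, 601, 606]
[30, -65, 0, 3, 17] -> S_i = Random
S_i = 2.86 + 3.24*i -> [2.86, 6.1, 9.34, 12.58, 15.82]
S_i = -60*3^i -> [-60, -180, -540, -1620, -4860]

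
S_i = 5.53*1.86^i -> [5.53, 10.29, 19.13, 35.58, 66.19]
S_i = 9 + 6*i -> [9, 15, 21, 27, 33]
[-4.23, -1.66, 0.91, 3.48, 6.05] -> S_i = -4.23 + 2.57*i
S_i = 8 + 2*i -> [8, 10, 12, 14, 16]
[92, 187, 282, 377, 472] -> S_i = 92 + 95*i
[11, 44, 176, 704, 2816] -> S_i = 11*4^i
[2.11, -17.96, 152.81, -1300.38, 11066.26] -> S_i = 2.11*(-8.51)^i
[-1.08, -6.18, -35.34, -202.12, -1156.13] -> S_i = -1.08*5.72^i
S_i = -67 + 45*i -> [-67, -22, 23, 68, 113]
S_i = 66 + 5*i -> [66, 71, 76, 81, 86]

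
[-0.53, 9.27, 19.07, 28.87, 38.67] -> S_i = -0.53 + 9.80*i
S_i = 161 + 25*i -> [161, 186, 211, 236, 261]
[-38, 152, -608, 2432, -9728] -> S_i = -38*-4^i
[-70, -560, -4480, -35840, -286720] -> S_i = -70*8^i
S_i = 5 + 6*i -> [5, 11, 17, 23, 29]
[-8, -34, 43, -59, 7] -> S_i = Random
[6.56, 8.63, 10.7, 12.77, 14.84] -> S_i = 6.56 + 2.07*i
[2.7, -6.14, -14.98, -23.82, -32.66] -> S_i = 2.70 + -8.84*i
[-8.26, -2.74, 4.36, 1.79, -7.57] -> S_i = Random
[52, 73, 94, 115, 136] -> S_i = 52 + 21*i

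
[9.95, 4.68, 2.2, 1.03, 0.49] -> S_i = 9.95*0.47^i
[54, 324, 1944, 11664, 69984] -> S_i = 54*6^i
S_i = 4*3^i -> [4, 12, 36, 108, 324]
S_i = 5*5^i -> [5, 25, 125, 625, 3125]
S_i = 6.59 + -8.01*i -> [6.59, -1.42, -9.43, -17.44, -25.45]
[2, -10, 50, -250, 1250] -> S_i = 2*-5^i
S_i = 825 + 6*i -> [825, 831, 837, 843, 849]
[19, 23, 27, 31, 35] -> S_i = 19 + 4*i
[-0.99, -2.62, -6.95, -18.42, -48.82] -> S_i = -0.99*2.65^i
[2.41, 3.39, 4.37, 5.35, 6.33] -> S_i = 2.41 + 0.98*i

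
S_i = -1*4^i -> [-1, -4, -16, -64, -256]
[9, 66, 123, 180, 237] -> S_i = 9 + 57*i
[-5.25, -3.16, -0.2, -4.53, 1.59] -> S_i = Random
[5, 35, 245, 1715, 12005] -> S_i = 5*7^i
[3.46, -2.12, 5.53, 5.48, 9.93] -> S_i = Random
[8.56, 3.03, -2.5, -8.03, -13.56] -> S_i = 8.56 + -5.53*i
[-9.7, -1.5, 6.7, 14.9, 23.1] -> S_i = -9.70 + 8.20*i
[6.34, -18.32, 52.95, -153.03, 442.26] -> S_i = 6.34*(-2.89)^i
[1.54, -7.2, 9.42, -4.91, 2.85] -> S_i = Random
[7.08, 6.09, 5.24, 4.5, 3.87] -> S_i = 7.08*0.86^i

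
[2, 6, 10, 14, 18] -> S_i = 2 + 4*i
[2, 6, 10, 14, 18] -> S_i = 2 + 4*i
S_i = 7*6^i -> [7, 42, 252, 1512, 9072]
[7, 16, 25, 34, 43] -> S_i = 7 + 9*i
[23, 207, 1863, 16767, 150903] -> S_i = 23*9^i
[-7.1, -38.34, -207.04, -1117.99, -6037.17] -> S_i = -7.10*5.40^i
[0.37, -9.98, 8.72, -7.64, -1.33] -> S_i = Random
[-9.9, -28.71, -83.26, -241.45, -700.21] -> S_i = -9.90*2.90^i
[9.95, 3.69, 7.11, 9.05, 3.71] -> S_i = Random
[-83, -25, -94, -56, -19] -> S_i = Random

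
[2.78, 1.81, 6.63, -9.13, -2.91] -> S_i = Random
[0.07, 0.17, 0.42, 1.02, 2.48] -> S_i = 0.07*2.44^i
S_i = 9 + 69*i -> [9, 78, 147, 216, 285]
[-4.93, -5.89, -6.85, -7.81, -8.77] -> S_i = -4.93 + -0.96*i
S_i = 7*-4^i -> [7, -28, 112, -448, 1792]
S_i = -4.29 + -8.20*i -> [-4.29, -12.49, -20.69, -28.89, -37.09]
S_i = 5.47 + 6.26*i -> [5.47, 11.73, 17.99, 24.25, 30.51]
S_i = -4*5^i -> [-4, -20, -100, -500, -2500]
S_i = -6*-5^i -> [-6, 30, -150, 750, -3750]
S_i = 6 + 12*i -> [6, 18, 30, 42, 54]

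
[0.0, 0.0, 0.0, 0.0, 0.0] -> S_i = 0.00*7.33^i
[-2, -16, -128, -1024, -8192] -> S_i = -2*8^i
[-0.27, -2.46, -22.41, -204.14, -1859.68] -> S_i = -0.27*9.11^i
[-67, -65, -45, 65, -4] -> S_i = Random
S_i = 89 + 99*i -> [89, 188, 287, 386, 485]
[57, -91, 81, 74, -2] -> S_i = Random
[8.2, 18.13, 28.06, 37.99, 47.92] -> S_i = 8.20 + 9.93*i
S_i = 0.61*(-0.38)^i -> [0.61, -0.23, 0.09, -0.03, 0.01]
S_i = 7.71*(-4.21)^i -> [7.71, -32.46, 136.65, -575.31, 2422.05]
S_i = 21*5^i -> [21, 105, 525, 2625, 13125]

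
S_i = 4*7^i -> [4, 28, 196, 1372, 9604]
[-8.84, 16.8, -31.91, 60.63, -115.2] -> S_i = -8.84*(-1.90)^i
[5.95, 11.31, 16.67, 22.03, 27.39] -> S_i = 5.95 + 5.36*i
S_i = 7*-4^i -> [7, -28, 112, -448, 1792]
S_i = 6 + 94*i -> [6, 100, 194, 288, 382]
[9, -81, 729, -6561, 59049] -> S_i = 9*-9^i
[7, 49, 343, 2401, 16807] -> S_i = 7*7^i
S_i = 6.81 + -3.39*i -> [6.81, 3.42, 0.03, -3.36, -6.75]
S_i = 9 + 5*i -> [9, 14, 19, 24, 29]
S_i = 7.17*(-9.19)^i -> [7.17, -65.89, 605.55, -5565.01, 51142.41]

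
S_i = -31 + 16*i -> [-31, -15, 1, 17, 33]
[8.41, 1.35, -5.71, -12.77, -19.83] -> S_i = 8.41 + -7.06*i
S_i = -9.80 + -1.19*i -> [-9.8, -10.99, -12.18, -13.37, -14.56]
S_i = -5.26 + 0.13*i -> [-5.26, -5.13, -5.0, -4.87, -4.74]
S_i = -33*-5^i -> [-33, 165, -825, 4125, -20625]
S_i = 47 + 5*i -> [47, 52, 57, 62, 67]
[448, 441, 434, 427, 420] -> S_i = 448 + -7*i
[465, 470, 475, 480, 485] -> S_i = 465 + 5*i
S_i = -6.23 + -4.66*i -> [-6.23, -10.89, -15.55, -20.21, -24.87]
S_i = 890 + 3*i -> [890, 893, 896, 899, 902]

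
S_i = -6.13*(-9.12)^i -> [-6.13, 55.91, -509.86, 4649.91, -42407.22]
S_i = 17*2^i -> [17, 34, 68, 136, 272]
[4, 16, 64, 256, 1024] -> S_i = 4*4^i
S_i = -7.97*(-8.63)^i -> [-7.97, 68.78, -593.58, 5122.6, -44208.06]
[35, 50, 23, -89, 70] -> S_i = Random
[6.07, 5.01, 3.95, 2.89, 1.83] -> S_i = 6.07 + -1.06*i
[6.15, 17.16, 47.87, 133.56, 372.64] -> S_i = 6.15*2.79^i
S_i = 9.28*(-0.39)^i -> [9.28, -3.62, 1.41, -0.55, 0.21]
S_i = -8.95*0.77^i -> [-8.95, -6.89, -5.31, -4.09, -3.15]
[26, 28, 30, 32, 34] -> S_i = 26 + 2*i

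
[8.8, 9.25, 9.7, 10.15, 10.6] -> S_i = 8.80 + 0.45*i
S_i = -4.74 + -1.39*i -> [-4.74, -6.13, -7.52, -8.91, -10.3]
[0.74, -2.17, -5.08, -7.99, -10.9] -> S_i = 0.74 + -2.91*i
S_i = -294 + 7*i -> [-294, -287, -280, -273, -266]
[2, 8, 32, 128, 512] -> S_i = 2*4^i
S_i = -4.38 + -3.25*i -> [-4.38, -7.63, -10.88, -14.13, -17.38]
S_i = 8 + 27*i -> [8, 35, 62, 89, 116]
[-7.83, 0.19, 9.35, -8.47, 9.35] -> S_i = Random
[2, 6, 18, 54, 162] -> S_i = 2*3^i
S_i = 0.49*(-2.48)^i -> [0.49, -1.22, 3.01, -7.47, 18.54]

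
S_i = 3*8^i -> [3, 24, 192, 1536, 12288]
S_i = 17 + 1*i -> [17, 18, 19, 20, 21]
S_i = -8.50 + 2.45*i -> [-8.5, -6.05, -3.6, -1.15, 1.3]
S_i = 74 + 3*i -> [74, 77, 80, 83, 86]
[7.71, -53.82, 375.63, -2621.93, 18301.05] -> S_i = 7.71*(-6.98)^i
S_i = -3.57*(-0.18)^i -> [-3.57, 0.64, -0.12, 0.02, -0.0]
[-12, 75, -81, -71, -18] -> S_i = Random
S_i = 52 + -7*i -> [52, 45, 38, 31, 24]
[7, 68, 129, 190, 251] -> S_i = 7 + 61*i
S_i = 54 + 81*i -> [54, 135, 216, 297, 378]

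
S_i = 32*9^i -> [32, 288, 2592, 23328, 209952]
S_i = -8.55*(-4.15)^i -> [-8.55, 35.48, -147.25, 611.1, -2536.05]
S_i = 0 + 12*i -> [0, 12, 24, 36, 48]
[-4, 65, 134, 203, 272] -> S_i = -4 + 69*i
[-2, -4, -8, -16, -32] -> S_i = -2*2^i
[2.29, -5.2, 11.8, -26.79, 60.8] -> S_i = 2.29*(-2.27)^i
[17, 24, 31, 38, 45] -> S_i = 17 + 7*i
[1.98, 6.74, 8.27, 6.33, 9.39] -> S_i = Random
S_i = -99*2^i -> [-99, -198, -396, -792, -1584]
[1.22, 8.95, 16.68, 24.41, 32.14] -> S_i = 1.22 + 7.73*i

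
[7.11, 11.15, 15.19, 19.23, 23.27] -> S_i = 7.11 + 4.04*i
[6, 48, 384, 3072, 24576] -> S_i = 6*8^i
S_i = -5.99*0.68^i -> [-5.99, -4.07, -2.77, -1.88, -1.28]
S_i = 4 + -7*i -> [4, -3, -10, -17, -24]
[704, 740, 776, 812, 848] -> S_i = 704 + 36*i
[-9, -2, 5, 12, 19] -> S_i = -9 + 7*i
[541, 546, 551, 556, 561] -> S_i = 541 + 5*i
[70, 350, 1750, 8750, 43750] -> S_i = 70*5^i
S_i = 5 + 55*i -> [5, 60, 115, 170, 225]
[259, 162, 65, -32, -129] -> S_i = 259 + -97*i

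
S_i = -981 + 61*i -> [-981, -920, -859, -798, -737]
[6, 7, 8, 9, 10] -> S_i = 6 + 1*i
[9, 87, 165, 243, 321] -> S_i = 9 + 78*i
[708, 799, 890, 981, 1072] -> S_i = 708 + 91*i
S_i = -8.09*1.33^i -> [-8.09, -10.76, -14.31, -19.03, -25.31]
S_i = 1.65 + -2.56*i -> [1.65, -0.91, -3.47, -6.03, -8.59]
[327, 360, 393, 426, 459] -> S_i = 327 + 33*i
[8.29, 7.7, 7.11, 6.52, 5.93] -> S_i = 8.29 + -0.59*i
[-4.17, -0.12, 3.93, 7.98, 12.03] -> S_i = -4.17 + 4.05*i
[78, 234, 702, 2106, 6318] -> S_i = 78*3^i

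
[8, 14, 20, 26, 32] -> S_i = 8 + 6*i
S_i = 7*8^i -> [7, 56, 448, 3584, 28672]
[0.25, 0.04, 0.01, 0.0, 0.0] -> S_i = 0.25*0.15^i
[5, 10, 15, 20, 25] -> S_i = 5 + 5*i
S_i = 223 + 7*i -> [223, 230, 237, 244, 251]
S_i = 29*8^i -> [29, 232, 1856, 14848, 118784]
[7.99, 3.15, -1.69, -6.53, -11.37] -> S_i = 7.99 + -4.84*i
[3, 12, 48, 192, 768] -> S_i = 3*4^i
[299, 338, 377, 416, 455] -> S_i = 299 + 39*i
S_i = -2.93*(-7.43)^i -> [-2.93, 21.77, -161.75, 1201.81, -8929.41]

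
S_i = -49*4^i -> [-49, -196, -784, -3136, -12544]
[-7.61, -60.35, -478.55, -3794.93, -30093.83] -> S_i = -7.61*7.93^i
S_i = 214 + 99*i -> [214, 313, 412, 511, 610]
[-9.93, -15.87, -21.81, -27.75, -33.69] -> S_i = -9.93 + -5.94*i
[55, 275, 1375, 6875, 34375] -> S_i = 55*5^i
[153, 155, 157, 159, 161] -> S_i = 153 + 2*i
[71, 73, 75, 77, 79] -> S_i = 71 + 2*i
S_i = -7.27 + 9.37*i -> [-7.27, 2.1, 11.47, 20.84, 30.21]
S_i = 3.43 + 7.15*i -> [3.43, 10.58, 17.73, 24.88, 32.03]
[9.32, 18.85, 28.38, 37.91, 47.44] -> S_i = 9.32 + 9.53*i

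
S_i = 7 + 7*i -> [7, 14, 21, 28, 35]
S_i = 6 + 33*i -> [6, 39, 72, 105, 138]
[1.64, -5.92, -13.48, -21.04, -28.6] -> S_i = 1.64 + -7.56*i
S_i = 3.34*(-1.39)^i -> [3.34, -4.64, 6.45, -8.97, 12.47]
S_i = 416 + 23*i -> [416, 439, 462, 485, 508]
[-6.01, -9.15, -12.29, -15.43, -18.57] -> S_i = -6.01 + -3.14*i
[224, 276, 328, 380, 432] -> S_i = 224 + 52*i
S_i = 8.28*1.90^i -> [8.28, 15.73, 29.89, 56.79, 107.91]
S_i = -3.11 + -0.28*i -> [-3.11, -3.39, -3.67, -3.95, -4.23]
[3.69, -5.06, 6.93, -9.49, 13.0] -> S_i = 3.69*(-1.37)^i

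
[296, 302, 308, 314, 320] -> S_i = 296 + 6*i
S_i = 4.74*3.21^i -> [4.74, 15.22, 48.84, 156.78, 503.27]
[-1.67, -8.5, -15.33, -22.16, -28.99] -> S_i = -1.67 + -6.83*i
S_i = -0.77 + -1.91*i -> [-0.77, -2.68, -4.59, -6.5, -8.41]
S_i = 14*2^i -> [14, 28, 56, 112, 224]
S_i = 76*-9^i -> [76, -684, 6156, -55404, 498636]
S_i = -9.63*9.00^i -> [-9.63, -86.67, -780.03, -7020.27, -63182.43]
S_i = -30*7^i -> [-30, -210, -1470, -10290, -72030]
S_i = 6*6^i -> [6, 36, 216, 1296, 7776]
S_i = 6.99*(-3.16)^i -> [6.99, -22.09, 69.8, -220.57, 696.99]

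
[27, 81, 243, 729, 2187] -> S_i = 27*3^i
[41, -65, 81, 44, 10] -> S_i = Random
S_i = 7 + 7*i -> [7, 14, 21, 28, 35]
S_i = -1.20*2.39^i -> [-1.2, -2.87, -6.85, -16.38, -39.15]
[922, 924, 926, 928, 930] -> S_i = 922 + 2*i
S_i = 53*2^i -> [53, 106, 212, 424, 848]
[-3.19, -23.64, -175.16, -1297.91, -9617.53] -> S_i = -3.19*7.41^i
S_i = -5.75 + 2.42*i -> [-5.75, -3.33, -0.91, 1.51, 3.93]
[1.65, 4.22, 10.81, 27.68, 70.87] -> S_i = 1.65*2.56^i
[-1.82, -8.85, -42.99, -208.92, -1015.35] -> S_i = -1.82*4.86^i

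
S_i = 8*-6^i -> [8, -48, 288, -1728, 10368]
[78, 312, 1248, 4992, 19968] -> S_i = 78*4^i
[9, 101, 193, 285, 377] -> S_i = 9 + 92*i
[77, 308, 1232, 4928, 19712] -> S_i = 77*4^i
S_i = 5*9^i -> [5, 45, 405, 3645, 32805]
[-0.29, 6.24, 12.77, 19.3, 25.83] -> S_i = -0.29 + 6.53*i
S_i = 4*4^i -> [4, 16, 64, 256, 1024]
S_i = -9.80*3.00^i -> [-9.8, -29.4, -88.2, -264.6, -793.8]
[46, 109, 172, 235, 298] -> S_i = 46 + 63*i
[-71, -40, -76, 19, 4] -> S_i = Random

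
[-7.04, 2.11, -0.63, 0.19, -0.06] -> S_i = -7.04*(-0.30)^i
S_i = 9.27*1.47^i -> [9.27, 13.63, 20.03, 29.45, 43.29]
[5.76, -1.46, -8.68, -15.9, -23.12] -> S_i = 5.76 + -7.22*i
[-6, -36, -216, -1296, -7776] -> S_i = -6*6^i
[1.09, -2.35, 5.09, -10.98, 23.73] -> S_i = 1.09*(-2.16)^i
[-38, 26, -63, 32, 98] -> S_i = Random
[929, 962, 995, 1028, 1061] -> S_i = 929 + 33*i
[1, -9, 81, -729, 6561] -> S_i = 1*-9^i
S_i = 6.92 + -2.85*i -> [6.92, 4.07, 1.22, -1.63, -4.48]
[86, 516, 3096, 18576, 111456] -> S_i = 86*6^i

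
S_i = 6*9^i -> [6, 54, 486, 4374, 39366]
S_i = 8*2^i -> [8, 16, 32, 64, 128]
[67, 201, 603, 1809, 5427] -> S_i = 67*3^i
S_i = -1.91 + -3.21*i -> [-1.91, -5.12, -8.33, -11.54, -14.75]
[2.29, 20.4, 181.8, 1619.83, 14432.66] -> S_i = 2.29*8.91^i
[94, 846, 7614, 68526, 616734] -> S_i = 94*9^i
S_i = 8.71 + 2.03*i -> [8.71, 10.74, 12.77, 14.8, 16.83]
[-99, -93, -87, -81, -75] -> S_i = -99 + 6*i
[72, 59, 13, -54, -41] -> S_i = Random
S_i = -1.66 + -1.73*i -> [-1.66, -3.39, -5.12, -6.85, -8.58]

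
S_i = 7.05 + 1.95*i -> [7.05, 9.0, 10.95, 12.9, 14.85]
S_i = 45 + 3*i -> [45, 48, 51, 54, 57]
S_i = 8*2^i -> [8, 16, 32, 64, 128]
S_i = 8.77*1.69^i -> [8.77, 14.82, 25.05, 42.33, 71.54]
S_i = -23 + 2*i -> [-23, -21, -19, -17, -15]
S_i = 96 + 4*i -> [96, 100, 104, 108, 112]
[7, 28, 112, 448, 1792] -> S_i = 7*4^i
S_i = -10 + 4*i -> [-10, -6, -2, 2, 6]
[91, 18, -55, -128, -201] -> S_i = 91 + -73*i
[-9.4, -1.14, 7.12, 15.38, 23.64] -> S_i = -9.40 + 8.26*i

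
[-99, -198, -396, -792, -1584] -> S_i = -99*2^i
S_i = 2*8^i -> [2, 16, 128, 1024, 8192]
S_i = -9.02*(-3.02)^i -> [-9.02, 27.24, -82.27, 248.44, -750.3]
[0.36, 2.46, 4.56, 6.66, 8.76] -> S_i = 0.36 + 2.10*i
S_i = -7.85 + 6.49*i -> [-7.85, -1.36, 5.13, 11.62, 18.11]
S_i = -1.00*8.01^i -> [-1.0, -8.01, -64.16, -513.92, -4116.52]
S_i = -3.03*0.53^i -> [-3.03, -1.61, -0.85, -0.45, -0.24]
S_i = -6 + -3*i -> [-6, -9, -12, -15, -18]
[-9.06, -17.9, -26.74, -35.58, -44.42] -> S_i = -9.06 + -8.84*i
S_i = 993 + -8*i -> [993, 985, 977, 969, 961]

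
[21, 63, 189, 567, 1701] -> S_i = 21*3^i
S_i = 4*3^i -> [4, 12, 36, 108, 324]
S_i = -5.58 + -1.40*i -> [-5.58, -6.98, -8.38, -9.78, -11.18]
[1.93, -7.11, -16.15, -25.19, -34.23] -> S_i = 1.93 + -9.04*i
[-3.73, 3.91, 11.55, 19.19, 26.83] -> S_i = -3.73 + 7.64*i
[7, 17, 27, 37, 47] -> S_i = 7 + 10*i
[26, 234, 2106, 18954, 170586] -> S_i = 26*9^i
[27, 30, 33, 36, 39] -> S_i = 27 + 3*i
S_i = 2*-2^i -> [2, -4, 8, -16, 32]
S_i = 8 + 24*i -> [8, 32, 56, 80, 104]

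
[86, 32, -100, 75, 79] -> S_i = Random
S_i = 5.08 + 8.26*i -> [5.08, 13.34, 21.6, 29.86, 38.12]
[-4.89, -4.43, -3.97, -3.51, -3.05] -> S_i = -4.89 + 0.46*i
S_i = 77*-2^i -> [77, -154, 308, -616, 1232]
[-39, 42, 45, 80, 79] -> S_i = Random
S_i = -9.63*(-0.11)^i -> [-9.63, 1.06, -0.12, 0.01, -0.0]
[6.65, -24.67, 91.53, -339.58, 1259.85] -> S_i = 6.65*(-3.71)^i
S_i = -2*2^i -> [-2, -4, -8, -16, -32]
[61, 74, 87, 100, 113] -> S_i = 61 + 13*i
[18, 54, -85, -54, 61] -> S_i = Random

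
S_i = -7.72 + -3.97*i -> [-7.72, -11.69, -15.66, -19.63, -23.6]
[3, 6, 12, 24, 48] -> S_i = 3*2^i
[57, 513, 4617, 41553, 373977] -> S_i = 57*9^i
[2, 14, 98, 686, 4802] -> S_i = 2*7^i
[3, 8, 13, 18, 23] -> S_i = 3 + 5*i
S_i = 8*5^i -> [8, 40, 200, 1000, 5000]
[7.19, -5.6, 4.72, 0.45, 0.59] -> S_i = Random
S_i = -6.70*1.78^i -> [-6.7, -11.93, -21.23, -37.79, -67.26]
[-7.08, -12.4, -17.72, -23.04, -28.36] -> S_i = -7.08 + -5.32*i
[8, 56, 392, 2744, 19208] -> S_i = 8*7^i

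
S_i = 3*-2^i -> [3, -6, 12, -24, 48]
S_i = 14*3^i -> [14, 42, 126, 378, 1134]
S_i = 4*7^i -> [4, 28, 196, 1372, 9604]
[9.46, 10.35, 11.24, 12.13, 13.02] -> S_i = 9.46 + 0.89*i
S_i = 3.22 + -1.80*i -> [3.22, 1.42, -0.38, -2.18, -3.98]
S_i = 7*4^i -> [7, 28, 112, 448, 1792]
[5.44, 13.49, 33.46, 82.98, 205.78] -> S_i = 5.44*2.48^i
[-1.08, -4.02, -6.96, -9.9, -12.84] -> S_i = -1.08 + -2.94*i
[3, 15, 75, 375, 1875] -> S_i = 3*5^i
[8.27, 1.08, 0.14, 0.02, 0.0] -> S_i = 8.27*0.13^i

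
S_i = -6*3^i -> [-6, -18, -54, -162, -486]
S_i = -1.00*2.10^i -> [-1.0, -2.1, -4.41, -9.26, -19.45]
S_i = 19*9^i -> [19, 171, 1539, 13851, 124659]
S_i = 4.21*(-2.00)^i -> [4.21, -8.42, 16.84, -33.68, 67.36]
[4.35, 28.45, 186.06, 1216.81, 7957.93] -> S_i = 4.35*6.54^i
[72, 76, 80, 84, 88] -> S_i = 72 + 4*i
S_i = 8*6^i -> [8, 48, 288, 1728, 10368]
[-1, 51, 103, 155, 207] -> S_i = -1 + 52*i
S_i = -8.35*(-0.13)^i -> [-8.35, 1.09, -0.14, 0.02, -0.0]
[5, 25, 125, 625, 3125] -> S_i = 5*5^i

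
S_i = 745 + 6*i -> [745, 751, 757, 763, 769]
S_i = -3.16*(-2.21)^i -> [-3.16, 6.98, -15.43, 34.11, -75.38]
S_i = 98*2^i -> [98, 196, 392, 784, 1568]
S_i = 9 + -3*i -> [9, 6, 3, 0, -3]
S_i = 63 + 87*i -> [63, 150, 237, 324, 411]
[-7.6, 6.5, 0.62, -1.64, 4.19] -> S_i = Random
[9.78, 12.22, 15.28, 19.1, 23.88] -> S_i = 9.78*1.25^i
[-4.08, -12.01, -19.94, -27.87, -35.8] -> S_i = -4.08 + -7.93*i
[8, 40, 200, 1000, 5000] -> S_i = 8*5^i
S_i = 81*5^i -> [81, 405, 2025, 10125, 50625]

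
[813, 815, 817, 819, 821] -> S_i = 813 + 2*i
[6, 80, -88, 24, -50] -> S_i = Random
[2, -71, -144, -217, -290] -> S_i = 2 + -73*i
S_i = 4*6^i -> [4, 24, 144, 864, 5184]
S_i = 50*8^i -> [50, 400, 3200, 25600, 204800]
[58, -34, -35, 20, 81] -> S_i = Random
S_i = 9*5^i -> [9, 45, 225, 1125, 5625]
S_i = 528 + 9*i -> [528, 537, 546, 555, 564]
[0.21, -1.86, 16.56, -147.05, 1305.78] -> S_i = 0.21*(-8.88)^i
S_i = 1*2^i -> [1, 2, 4, 8, 16]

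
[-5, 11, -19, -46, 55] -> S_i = Random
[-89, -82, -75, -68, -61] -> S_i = -89 + 7*i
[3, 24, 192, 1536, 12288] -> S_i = 3*8^i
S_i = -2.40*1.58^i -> [-2.4, -3.79, -5.99, -9.47, -14.96]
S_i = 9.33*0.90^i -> [9.33, 8.4, 7.56, 6.8, 6.12]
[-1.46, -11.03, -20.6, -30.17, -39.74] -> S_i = -1.46 + -9.57*i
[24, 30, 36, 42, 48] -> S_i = 24 + 6*i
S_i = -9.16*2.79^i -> [-9.16, -25.56, -71.3, -198.93, -555.02]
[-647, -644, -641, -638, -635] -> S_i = -647 + 3*i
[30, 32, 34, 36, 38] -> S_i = 30 + 2*i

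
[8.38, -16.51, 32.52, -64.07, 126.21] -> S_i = 8.38*(-1.97)^i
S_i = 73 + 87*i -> [73, 160, 247, 334, 421]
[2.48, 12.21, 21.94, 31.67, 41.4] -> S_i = 2.48 + 9.73*i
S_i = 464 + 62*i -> [464, 526, 588, 650, 712]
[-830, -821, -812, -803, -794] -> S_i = -830 + 9*i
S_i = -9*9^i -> [-9, -81, -729, -6561, -59049]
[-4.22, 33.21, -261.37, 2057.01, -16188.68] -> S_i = -4.22*(-7.87)^i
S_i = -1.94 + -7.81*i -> [-1.94, -9.75, -17.56, -25.37, -33.18]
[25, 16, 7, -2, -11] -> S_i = 25 + -9*i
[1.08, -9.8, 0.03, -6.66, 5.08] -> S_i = Random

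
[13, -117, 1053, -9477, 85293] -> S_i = 13*-9^i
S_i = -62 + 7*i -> [-62, -55, -48, -41, -34]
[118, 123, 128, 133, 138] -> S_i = 118 + 5*i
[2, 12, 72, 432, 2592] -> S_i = 2*6^i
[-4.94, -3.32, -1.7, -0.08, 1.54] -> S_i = -4.94 + 1.62*i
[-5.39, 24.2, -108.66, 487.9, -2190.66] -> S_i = -5.39*(-4.49)^i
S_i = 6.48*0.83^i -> [6.48, 5.38, 4.46, 3.71, 3.08]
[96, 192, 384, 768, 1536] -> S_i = 96*2^i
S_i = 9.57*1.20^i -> [9.57, 11.48, 13.78, 16.54, 19.84]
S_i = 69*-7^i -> [69, -483, 3381, -23667, 165669]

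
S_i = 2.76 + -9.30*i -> [2.76, -6.54, -15.84, -25.14, -34.44]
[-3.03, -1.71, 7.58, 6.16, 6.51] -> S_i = Random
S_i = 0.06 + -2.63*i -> [0.06, -2.57, -5.2, -7.83, -10.46]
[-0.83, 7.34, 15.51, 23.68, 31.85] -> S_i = -0.83 + 8.17*i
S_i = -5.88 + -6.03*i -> [-5.88, -11.91, -17.94, -23.97, -30.0]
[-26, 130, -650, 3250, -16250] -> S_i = -26*-5^i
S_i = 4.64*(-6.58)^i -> [4.64, -30.53, 200.9, -1321.89, 8698.04]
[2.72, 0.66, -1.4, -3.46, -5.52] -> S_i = 2.72 + -2.06*i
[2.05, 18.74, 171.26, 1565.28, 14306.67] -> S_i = 2.05*9.14^i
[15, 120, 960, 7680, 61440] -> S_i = 15*8^i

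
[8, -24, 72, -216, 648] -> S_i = 8*-3^i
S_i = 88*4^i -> [88, 352, 1408, 5632, 22528]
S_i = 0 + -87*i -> [0, -87, -174, -261, -348]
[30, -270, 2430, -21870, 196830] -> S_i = 30*-9^i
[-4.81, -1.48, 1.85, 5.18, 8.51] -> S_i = -4.81 + 3.33*i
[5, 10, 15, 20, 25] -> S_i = 5 + 5*i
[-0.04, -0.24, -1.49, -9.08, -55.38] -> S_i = -0.04*6.10^i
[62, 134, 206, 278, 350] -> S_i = 62 + 72*i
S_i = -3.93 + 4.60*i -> [-3.93, 0.67, 5.27, 9.87, 14.47]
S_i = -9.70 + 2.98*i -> [-9.7, -6.72, -3.74, -0.76, 2.22]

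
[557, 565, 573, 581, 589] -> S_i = 557 + 8*i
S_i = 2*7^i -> [2, 14, 98, 686, 4802]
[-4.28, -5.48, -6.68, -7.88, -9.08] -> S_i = -4.28 + -1.20*i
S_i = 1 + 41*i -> [1, 42, 83, 124, 165]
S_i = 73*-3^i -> [73, -219, 657, -1971, 5913]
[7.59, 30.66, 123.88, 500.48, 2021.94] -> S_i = 7.59*4.04^i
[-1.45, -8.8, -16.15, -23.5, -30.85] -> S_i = -1.45 + -7.35*i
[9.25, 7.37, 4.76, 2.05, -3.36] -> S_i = Random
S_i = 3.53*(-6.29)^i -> [3.53, -22.2, 139.66, -878.47, 5525.57]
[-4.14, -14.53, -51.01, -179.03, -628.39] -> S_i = -4.14*3.51^i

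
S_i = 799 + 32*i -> [799, 831, 863, 895, 927]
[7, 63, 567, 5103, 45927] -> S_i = 7*9^i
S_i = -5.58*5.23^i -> [-5.58, -29.18, -152.63, -798.25, -4174.85]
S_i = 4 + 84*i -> [4, 88, 172, 256, 340]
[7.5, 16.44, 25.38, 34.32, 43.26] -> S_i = 7.50 + 8.94*i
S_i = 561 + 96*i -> [561, 657, 753, 849, 945]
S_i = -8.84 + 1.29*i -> [-8.84, -7.55, -6.26, -4.97, -3.68]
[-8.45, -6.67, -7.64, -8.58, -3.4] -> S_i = Random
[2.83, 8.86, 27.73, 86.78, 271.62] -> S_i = 2.83*3.13^i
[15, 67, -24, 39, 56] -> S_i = Random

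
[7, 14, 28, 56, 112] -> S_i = 7*2^i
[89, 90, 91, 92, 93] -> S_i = 89 + 1*i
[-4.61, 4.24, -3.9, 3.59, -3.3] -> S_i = -4.61*(-0.92)^i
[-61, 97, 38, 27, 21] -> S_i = Random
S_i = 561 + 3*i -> [561, 564, 567, 570, 573]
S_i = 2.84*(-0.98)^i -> [2.84, -2.78, 2.73, -2.67, 2.62]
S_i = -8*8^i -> [-8, -64, -512, -4096, -32768]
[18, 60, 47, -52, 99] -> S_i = Random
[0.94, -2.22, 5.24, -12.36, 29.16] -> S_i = 0.94*(-2.36)^i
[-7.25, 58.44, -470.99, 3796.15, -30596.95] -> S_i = -7.25*(-8.06)^i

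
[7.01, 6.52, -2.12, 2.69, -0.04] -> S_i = Random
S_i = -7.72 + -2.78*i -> [-7.72, -10.5, -13.28, -16.06, -18.84]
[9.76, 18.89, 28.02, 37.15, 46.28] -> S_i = 9.76 + 9.13*i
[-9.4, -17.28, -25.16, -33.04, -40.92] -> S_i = -9.40 + -7.88*i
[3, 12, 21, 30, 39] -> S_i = 3 + 9*i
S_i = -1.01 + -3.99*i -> [-1.01, -5.0, -8.99, -12.98, -16.97]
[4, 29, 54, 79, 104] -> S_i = 4 + 25*i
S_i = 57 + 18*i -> [57, 75, 93, 111, 129]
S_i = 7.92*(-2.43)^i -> [7.92, -19.25, 46.77, -113.64, 276.15]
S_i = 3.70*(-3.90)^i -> [3.7, -14.43, 56.28, -219.48, 855.97]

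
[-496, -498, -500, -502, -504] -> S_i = -496 + -2*i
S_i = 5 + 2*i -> [5, 7, 9, 11, 13]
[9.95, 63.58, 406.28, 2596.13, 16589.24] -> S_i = 9.95*6.39^i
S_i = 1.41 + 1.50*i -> [1.41, 2.91, 4.41, 5.91, 7.41]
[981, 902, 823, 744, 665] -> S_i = 981 + -79*i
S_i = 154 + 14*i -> [154, 168, 182, 196, 210]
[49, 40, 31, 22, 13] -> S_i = 49 + -9*i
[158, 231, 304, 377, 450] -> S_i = 158 + 73*i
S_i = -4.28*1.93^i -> [-4.28, -8.26, -15.94, -30.77, -59.38]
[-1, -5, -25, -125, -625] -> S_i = -1*5^i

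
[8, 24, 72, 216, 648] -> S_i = 8*3^i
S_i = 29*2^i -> [29, 58, 116, 232, 464]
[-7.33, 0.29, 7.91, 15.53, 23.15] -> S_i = -7.33 + 7.62*i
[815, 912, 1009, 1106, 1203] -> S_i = 815 + 97*i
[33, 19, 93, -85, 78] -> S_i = Random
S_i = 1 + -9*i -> [1, -8, -17, -26, -35]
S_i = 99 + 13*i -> [99, 112, 125, 138, 151]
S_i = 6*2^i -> [6, 12, 24, 48, 96]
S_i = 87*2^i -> [87, 174, 348, 696, 1392]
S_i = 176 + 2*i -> [176, 178, 180, 182, 184]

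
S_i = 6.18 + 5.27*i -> [6.18, 11.45, 16.72, 21.99, 27.26]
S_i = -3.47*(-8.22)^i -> [-3.47, 28.52, -234.46, 1927.28, -15842.25]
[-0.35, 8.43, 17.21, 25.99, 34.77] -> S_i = -0.35 + 8.78*i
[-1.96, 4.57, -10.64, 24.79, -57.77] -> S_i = -1.96*(-2.33)^i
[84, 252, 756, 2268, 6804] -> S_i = 84*3^i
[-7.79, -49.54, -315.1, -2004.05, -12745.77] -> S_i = -7.79*6.36^i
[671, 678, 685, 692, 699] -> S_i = 671 + 7*i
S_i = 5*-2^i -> [5, -10, 20, -40, 80]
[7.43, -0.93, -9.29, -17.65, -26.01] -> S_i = 7.43 + -8.36*i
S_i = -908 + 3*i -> [-908, -905, -902, -899, -896]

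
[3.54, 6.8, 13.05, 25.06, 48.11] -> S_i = 3.54*1.92^i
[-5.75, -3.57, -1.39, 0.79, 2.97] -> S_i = -5.75 + 2.18*i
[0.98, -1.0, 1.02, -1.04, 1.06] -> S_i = 0.98*(-1.02)^i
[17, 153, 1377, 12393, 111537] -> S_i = 17*9^i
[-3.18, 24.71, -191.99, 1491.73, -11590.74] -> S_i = -3.18*(-7.77)^i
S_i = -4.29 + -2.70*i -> [-4.29, -6.99, -9.69, -12.39, -15.09]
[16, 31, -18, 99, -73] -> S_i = Random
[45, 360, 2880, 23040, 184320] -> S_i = 45*8^i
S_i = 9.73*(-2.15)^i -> [9.73, -20.92, 44.98, -96.7, 207.91]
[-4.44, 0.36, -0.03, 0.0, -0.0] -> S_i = -4.44*(-0.08)^i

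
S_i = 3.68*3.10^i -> [3.68, 11.41, 35.36, 109.63, 339.86]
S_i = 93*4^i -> [93, 372, 1488, 5952, 23808]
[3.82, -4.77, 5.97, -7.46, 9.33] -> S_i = 3.82*(-1.25)^i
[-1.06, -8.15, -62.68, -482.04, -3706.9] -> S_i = -1.06*7.69^i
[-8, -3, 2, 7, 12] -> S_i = -8 + 5*i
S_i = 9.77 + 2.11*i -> [9.77, 11.88, 13.99, 16.1, 18.21]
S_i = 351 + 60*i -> [351, 411, 471, 531, 591]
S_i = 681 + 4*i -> [681, 685, 689, 693, 697]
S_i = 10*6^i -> [10, 60, 360, 2160, 12960]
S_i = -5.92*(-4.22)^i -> [-5.92, 24.98, -105.43, 444.9, -1877.46]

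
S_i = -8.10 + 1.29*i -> [-8.1, -6.81, -5.52, -4.23, -2.94]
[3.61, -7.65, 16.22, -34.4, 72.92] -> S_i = 3.61*(-2.12)^i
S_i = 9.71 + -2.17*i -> [9.71, 7.54, 5.37, 3.2, 1.03]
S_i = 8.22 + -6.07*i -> [8.22, 2.15, -3.92, -9.99, -16.06]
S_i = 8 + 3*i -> [8, 11, 14, 17, 20]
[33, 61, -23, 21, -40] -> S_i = Random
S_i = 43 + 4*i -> [43, 47, 51, 55, 59]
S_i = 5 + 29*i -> [5, 34, 63, 92, 121]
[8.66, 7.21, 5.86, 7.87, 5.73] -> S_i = Random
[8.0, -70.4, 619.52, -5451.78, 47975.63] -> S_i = 8.00*(-8.80)^i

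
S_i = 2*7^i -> [2, 14, 98, 686, 4802]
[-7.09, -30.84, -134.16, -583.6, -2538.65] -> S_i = -7.09*4.35^i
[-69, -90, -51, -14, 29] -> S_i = Random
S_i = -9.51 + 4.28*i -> [-9.51, -5.23, -0.95, 3.33, 7.61]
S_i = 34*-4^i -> [34, -136, 544, -2176, 8704]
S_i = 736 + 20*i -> [736, 756, 776, 796, 816]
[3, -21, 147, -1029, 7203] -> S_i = 3*-7^i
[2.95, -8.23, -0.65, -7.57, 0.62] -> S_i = Random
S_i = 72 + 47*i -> [72, 119, 166, 213, 260]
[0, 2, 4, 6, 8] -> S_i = 0 + 2*i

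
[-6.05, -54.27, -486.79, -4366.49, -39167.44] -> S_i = -6.05*8.97^i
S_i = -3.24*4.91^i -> [-3.24, -15.91, -78.11, -383.52, -1883.09]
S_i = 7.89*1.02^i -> [7.89, 8.05, 8.21, 8.37, 8.54]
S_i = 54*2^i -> [54, 108, 216, 432, 864]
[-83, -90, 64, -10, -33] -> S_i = Random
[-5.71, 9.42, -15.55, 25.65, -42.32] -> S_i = -5.71*(-1.65)^i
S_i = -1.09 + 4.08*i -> [-1.09, 2.99, 7.07, 11.15, 15.23]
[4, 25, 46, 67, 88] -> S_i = 4 + 21*i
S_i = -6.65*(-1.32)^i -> [-6.65, 8.78, -11.59, 15.29, -20.19]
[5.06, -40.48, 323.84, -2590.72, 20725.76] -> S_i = 5.06*(-8.00)^i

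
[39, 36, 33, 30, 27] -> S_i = 39 + -3*i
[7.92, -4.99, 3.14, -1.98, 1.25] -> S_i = 7.92*(-0.63)^i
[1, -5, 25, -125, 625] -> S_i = 1*-5^i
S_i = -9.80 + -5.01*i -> [-9.8, -14.81, -19.82, -24.83, -29.84]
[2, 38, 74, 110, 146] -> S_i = 2 + 36*i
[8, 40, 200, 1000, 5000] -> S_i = 8*5^i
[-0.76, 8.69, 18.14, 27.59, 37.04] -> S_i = -0.76 + 9.45*i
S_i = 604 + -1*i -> [604, 603, 602, 601, 600]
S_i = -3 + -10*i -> [-3, -13, -23, -33, -43]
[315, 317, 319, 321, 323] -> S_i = 315 + 2*i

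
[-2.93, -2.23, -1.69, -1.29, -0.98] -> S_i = -2.93*0.76^i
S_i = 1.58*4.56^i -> [1.58, 7.2, 32.85, 149.81, 683.15]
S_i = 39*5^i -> [39, 195, 975, 4875, 24375]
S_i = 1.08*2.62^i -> [1.08, 2.83, 7.41, 19.42, 50.89]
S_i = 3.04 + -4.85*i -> [3.04, -1.81, -6.66, -11.51, -16.36]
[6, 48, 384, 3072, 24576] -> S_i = 6*8^i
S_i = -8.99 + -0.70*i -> [-8.99, -9.69, -10.39, -11.09, -11.79]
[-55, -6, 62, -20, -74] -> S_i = Random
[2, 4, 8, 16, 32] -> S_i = 2*2^i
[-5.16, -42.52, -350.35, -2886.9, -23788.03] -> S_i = -5.16*8.24^i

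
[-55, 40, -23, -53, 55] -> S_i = Random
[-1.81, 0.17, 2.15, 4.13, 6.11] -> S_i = -1.81 + 1.98*i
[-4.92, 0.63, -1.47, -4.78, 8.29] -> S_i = Random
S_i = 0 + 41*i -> [0, 41, 82, 123, 164]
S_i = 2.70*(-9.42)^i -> [2.7, -25.43, 239.59, -2256.92, 21260.2]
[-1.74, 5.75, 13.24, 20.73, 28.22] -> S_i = -1.74 + 7.49*i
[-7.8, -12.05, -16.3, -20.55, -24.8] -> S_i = -7.80 + -4.25*i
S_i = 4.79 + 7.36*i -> [4.79, 12.15, 19.51, 26.87, 34.23]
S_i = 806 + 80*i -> [806, 886, 966, 1046, 1126]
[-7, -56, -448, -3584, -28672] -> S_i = -7*8^i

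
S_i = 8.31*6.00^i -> [8.31, 49.86, 299.16, 1794.96, 10769.76]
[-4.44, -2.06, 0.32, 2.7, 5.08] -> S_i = -4.44 + 2.38*i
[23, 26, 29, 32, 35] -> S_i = 23 + 3*i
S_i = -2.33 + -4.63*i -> [-2.33, -6.96, -11.59, -16.22, -20.85]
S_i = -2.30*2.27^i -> [-2.3, -5.22, -11.85, -26.9, -61.07]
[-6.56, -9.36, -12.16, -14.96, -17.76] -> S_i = -6.56 + -2.80*i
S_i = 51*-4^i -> [51, -204, 816, -3264, 13056]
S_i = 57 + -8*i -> [57, 49, 41, 33, 25]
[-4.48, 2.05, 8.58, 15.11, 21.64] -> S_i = -4.48 + 6.53*i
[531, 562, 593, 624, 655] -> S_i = 531 + 31*i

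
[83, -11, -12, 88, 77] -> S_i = Random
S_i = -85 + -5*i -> [-85, -90, -95, -100, -105]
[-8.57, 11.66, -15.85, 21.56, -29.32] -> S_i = -8.57*(-1.36)^i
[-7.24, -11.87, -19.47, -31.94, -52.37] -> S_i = -7.24*1.64^i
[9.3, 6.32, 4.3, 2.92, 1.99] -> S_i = 9.30*0.68^i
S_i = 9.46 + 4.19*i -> [9.46, 13.65, 17.84, 22.03, 26.22]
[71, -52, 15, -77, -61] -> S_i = Random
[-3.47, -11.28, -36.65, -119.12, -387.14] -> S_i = -3.47*3.25^i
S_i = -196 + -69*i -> [-196, -265, -334, -403, -472]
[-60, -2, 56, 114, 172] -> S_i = -60 + 58*i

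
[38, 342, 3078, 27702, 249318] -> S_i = 38*9^i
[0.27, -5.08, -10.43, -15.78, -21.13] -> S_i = 0.27 + -5.35*i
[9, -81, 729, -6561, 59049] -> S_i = 9*-9^i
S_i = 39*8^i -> [39, 312, 2496, 19968, 159744]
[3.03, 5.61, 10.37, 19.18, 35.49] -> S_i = 3.03*1.85^i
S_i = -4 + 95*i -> [-4, 91, 186, 281, 376]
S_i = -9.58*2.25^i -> [-9.58, -21.56, -48.5, -109.12, -245.52]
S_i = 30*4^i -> [30, 120, 480, 1920, 7680]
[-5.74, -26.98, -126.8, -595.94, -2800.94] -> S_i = -5.74*4.70^i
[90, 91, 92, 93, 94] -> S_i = 90 + 1*i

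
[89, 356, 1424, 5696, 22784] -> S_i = 89*4^i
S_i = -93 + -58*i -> [-93, -151, -209, -267, -325]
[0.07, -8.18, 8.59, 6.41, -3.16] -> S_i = Random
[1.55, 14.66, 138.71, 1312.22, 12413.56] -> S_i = 1.55*9.46^i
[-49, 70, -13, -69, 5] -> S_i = Random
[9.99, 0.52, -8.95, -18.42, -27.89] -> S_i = 9.99 + -9.47*i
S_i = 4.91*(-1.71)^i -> [4.91, -8.4, 14.36, -24.55, 41.98]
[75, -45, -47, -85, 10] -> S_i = Random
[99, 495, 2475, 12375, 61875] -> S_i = 99*5^i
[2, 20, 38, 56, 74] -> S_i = 2 + 18*i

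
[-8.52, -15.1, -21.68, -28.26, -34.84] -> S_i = -8.52 + -6.58*i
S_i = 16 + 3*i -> [16, 19, 22, 25, 28]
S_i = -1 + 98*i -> [-1, 97, 195, 293, 391]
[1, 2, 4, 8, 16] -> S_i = 1*2^i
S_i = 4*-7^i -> [4, -28, 196, -1372, 9604]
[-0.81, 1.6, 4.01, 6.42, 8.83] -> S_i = -0.81 + 2.41*i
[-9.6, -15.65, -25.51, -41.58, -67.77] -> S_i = -9.60*1.63^i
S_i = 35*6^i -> [35, 210, 1260, 7560, 45360]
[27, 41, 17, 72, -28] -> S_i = Random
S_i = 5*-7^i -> [5, -35, 245, -1715, 12005]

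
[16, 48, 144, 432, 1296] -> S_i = 16*3^i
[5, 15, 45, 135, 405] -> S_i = 5*3^i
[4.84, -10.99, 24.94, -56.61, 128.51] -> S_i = 4.84*(-2.27)^i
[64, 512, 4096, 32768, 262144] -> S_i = 64*8^i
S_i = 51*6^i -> [51, 306, 1836, 11016, 66096]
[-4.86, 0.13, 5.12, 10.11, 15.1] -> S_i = -4.86 + 4.99*i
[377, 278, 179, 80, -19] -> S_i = 377 + -99*i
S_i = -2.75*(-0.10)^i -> [-2.75, 0.28, -0.03, 0.0, -0.0]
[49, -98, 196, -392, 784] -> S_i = 49*-2^i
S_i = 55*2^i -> [55, 110, 220, 440, 880]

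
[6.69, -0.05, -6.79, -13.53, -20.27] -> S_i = 6.69 + -6.74*i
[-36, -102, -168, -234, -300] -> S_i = -36 + -66*i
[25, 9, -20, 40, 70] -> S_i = Random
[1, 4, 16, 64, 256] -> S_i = 1*4^i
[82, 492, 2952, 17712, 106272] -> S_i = 82*6^i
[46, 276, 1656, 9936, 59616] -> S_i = 46*6^i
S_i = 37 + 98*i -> [37, 135, 233, 331, 429]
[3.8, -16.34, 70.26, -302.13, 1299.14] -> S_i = 3.80*(-4.30)^i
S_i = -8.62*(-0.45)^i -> [-8.62, 3.88, -1.75, 0.79, -0.35]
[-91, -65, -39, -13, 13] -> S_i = -91 + 26*i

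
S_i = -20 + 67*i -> [-20, 47, 114, 181, 248]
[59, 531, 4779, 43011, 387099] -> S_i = 59*9^i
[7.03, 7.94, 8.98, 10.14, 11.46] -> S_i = 7.03*1.13^i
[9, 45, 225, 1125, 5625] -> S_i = 9*5^i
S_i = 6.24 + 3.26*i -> [6.24, 9.5, 12.76, 16.02, 19.28]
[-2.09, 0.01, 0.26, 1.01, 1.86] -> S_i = Random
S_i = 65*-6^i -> [65, -390, 2340, -14040, 84240]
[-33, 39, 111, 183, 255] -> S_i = -33 + 72*i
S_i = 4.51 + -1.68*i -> [4.51, 2.83, 1.15, -0.53, -2.21]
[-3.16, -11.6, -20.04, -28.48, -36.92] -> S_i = -3.16 + -8.44*i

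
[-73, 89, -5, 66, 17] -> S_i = Random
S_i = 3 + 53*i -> [3, 56, 109, 162, 215]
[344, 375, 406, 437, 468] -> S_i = 344 + 31*i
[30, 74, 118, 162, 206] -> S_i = 30 + 44*i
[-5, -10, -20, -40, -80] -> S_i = -5*2^i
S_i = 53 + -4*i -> [53, 49, 45, 41, 37]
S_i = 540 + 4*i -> [540, 544, 548, 552, 556]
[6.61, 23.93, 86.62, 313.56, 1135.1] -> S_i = 6.61*3.62^i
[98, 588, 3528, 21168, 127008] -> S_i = 98*6^i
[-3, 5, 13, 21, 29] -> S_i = -3 + 8*i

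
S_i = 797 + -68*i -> [797, 729, 661, 593, 525]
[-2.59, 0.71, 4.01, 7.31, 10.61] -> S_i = -2.59 + 3.30*i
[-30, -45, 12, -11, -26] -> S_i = Random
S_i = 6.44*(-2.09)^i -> [6.44, -13.46, 28.13, -58.79, 122.88]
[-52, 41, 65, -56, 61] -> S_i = Random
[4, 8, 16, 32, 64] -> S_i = 4*2^i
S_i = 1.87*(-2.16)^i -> [1.87, -4.04, 8.72, -18.85, 40.71]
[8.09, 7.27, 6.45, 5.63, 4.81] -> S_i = 8.09 + -0.82*i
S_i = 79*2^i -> [79, 158, 316, 632, 1264]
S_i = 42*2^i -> [42, 84, 168, 336, 672]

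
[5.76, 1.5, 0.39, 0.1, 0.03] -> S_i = 5.76*0.26^i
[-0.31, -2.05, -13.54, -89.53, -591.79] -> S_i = -0.31*6.61^i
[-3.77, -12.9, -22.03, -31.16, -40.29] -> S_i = -3.77 + -9.13*i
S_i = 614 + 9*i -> [614, 623, 632, 641, 650]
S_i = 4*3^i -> [4, 12, 36, 108, 324]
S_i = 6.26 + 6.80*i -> [6.26, 13.06, 19.86, 26.66, 33.46]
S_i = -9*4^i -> [-9, -36, -144, -576, -2304]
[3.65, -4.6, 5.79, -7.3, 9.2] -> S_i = 3.65*(-1.26)^i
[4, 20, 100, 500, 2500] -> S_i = 4*5^i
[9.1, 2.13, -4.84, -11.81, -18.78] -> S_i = 9.10 + -6.97*i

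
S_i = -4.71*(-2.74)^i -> [-4.71, 12.91, -35.36, 96.89, -265.47]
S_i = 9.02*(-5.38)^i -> [9.02, -48.53, 261.08, -1404.6, 7556.76]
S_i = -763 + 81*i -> [-763, -682, -601, -520, -439]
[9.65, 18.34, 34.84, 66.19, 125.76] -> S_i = 9.65*1.90^i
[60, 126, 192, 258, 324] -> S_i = 60 + 66*i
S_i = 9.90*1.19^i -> [9.9, 11.78, 14.02, 16.68, 19.85]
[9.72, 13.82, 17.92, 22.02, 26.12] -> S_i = 9.72 + 4.10*i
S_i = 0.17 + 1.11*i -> [0.17, 1.28, 2.39, 3.5, 4.61]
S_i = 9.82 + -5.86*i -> [9.82, 3.96, -1.9, -7.76, -13.62]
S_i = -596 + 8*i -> [-596, -588, -580, -572, -564]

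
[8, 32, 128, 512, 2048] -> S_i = 8*4^i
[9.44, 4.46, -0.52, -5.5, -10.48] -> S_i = 9.44 + -4.98*i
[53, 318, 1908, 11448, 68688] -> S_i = 53*6^i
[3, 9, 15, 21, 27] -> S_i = 3 + 6*i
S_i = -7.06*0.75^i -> [-7.06, -5.3, -3.97, -2.98, -2.23]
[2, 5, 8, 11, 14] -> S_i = 2 + 3*i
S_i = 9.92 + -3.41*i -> [9.92, 6.51, 3.1, -0.31, -3.72]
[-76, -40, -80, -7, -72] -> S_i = Random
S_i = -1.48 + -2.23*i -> [-1.48, -3.71, -5.94, -8.17, -10.4]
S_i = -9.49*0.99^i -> [-9.49, -9.4, -9.3, -9.21, -9.12]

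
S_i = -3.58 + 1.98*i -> [-3.58, -1.6, 0.38, 2.36, 4.34]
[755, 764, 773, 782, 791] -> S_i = 755 + 9*i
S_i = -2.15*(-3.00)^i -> [-2.15, 6.45, -19.35, 58.05, -174.15]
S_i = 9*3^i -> [9, 27, 81, 243, 729]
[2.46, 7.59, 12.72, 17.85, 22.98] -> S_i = 2.46 + 5.13*i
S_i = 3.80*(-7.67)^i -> [3.8, -29.15, 223.55, -1714.63, 13151.19]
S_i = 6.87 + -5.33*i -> [6.87, 1.54, -3.79, -9.12, -14.45]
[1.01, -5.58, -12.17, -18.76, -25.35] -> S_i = 1.01 + -6.59*i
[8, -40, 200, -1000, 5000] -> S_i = 8*-5^i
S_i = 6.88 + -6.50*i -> [6.88, 0.38, -6.12, -12.62, -19.12]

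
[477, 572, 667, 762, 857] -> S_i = 477 + 95*i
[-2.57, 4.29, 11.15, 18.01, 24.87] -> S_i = -2.57 + 6.86*i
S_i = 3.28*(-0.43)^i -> [3.28, -1.41, 0.61, -0.26, 0.11]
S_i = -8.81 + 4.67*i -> [-8.81, -4.14, 0.53, 5.2, 9.87]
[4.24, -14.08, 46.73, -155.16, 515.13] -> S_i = 4.24*(-3.32)^i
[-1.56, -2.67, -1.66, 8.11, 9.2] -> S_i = Random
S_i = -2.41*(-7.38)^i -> [-2.41, 17.79, -131.26, 968.69, -7148.95]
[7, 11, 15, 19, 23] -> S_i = 7 + 4*i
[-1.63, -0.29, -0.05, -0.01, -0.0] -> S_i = -1.63*0.18^i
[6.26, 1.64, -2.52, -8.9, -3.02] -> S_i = Random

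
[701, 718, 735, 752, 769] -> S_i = 701 + 17*i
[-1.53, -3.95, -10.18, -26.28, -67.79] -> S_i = -1.53*2.58^i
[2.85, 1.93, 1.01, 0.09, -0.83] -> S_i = 2.85 + -0.92*i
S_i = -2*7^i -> [-2, -14, -98, -686, -4802]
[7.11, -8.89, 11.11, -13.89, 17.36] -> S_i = 7.11*(-1.25)^i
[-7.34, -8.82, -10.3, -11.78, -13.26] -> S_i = -7.34 + -1.48*i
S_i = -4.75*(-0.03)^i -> [-4.75, 0.14, -0.0, 0.0, -0.0]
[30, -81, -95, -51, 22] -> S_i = Random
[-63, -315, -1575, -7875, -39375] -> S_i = -63*5^i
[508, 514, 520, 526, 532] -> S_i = 508 + 6*i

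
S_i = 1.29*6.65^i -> [1.29, 8.58, 57.05, 379.36, 2522.76]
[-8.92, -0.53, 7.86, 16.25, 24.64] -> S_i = -8.92 + 8.39*i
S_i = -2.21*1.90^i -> [-2.21, -4.2, -7.98, -15.16, -28.8]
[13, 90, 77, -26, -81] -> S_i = Random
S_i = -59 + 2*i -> [-59, -57, -55, -53, -51]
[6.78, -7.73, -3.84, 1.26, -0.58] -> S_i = Random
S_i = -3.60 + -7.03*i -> [-3.6, -10.63, -17.66, -24.69, -31.72]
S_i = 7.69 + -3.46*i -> [7.69, 4.23, 0.77, -2.69, -6.15]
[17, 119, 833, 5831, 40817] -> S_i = 17*7^i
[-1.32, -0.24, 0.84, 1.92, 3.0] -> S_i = -1.32 + 1.08*i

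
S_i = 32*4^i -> [32, 128, 512, 2048, 8192]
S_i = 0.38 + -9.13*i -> [0.38, -8.75, -17.88, -27.01, -36.14]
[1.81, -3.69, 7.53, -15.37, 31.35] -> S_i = 1.81*(-2.04)^i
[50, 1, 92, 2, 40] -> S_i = Random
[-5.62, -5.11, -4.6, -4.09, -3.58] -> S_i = -5.62 + 0.51*i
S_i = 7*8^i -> [7, 56, 448, 3584, 28672]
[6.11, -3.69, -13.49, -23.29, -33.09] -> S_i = 6.11 + -9.80*i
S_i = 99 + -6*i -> [99, 93, 87, 81, 75]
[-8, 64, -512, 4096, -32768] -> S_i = -8*-8^i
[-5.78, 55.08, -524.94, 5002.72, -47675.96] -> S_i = -5.78*(-9.53)^i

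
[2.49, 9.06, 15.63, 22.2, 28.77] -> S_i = 2.49 + 6.57*i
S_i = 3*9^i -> [3, 27, 243, 2187, 19683]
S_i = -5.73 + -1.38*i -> [-5.73, -7.11, -8.49, -9.87, -11.25]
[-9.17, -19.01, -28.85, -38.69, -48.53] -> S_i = -9.17 + -9.84*i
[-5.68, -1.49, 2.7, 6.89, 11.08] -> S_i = -5.68 + 4.19*i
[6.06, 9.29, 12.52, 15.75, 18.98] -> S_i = 6.06 + 3.23*i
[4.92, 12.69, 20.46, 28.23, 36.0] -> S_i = 4.92 + 7.77*i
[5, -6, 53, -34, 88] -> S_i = Random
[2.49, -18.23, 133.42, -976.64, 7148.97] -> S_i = 2.49*(-7.32)^i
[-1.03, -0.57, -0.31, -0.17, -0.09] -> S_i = -1.03*0.55^i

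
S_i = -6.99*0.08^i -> [-6.99, -0.56, -0.04, -0.0, -0.0]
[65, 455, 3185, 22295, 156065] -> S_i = 65*7^i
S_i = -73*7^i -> [-73, -511, -3577, -25039, -175273]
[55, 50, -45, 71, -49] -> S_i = Random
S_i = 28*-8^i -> [28, -224, 1792, -14336, 114688]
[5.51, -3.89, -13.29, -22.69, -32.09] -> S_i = 5.51 + -9.40*i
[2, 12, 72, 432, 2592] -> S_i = 2*6^i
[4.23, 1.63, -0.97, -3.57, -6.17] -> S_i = 4.23 + -2.60*i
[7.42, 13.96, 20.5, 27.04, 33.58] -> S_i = 7.42 + 6.54*i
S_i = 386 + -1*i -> [386, 385, 384, 383, 382]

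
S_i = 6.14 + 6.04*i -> [6.14, 12.18, 18.22, 24.26, 30.3]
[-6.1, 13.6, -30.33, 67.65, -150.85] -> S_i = -6.10*(-2.23)^i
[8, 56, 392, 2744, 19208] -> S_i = 8*7^i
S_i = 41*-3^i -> [41, -123, 369, -1107, 3321]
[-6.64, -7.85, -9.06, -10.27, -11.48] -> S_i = -6.64 + -1.21*i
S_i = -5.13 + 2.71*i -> [-5.13, -2.42, 0.29, 3.0, 5.71]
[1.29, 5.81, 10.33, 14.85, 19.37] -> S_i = 1.29 + 4.52*i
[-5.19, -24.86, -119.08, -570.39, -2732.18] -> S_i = -5.19*4.79^i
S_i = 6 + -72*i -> [6, -66, -138, -210, -282]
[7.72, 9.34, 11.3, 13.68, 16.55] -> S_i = 7.72*1.21^i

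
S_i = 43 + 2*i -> [43, 45, 47, 49, 51]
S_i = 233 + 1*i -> [233, 234, 235, 236, 237]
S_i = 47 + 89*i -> [47, 136, 225, 314, 403]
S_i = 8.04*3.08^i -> [8.04, 24.76, 76.27, 234.91, 723.53]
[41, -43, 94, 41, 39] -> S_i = Random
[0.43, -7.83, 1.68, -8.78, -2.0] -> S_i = Random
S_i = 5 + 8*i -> [5, 13, 21, 29, 37]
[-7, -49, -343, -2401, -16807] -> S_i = -7*7^i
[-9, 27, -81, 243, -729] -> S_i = -9*-3^i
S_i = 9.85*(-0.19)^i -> [9.85, -1.87, 0.36, -0.07, 0.01]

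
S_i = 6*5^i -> [6, 30, 150, 750, 3750]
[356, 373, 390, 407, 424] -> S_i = 356 + 17*i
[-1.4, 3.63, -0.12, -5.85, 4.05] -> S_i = Random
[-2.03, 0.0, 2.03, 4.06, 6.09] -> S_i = -2.03 + 2.03*i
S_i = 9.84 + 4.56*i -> [9.84, 14.4, 18.96, 23.52, 28.08]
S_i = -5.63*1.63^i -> [-5.63, -9.18, -14.96, -24.38, -39.74]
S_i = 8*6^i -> [8, 48, 288, 1728, 10368]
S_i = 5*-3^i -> [5, -15, 45, -135, 405]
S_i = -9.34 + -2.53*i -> [-9.34, -11.87, -14.4, -16.93, -19.46]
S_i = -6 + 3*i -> [-6, -3, 0, 3, 6]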